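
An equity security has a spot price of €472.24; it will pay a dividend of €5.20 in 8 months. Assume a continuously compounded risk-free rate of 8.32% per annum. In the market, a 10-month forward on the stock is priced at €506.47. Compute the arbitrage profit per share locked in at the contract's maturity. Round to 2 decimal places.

PV(dividends) I = 5.20·e^(−0.0832·8/12) = 4.9194
Fair forward F* = (S − I)·e^(rT) = (472.24 − 4.9194)·e^0.069333 = 467.3206 × 1.071793 = 500.8709
Market €506.47 > fair 500.8709: forward overpriced → cash-and-carry (borrow at r, buy the stock and collect the dividends, short the forward).
Profit at T = |F_mkt − F*| = |506.47 − 500.8709| = €5.60 per share

€5.60 per share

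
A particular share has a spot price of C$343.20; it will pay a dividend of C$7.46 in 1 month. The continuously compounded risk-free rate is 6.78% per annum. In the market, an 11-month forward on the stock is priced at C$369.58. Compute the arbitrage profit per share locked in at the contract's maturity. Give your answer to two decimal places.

C$12.27 per share

PV(dividends) I = 7.46·e^(−0.0678·1/12) = 7.4180
Fair forward F* = (S − I)·e^(rT) = (343.20 − 7.4180)·e^0.062150 = 335.7820 × 1.064122 = 357.3130
Market C$369.58 > fair 357.3130: forward overpriced → cash-and-carry (borrow at r, buy the stock and collect the dividends, short the forward).
Profit at T = |F_mkt − F*| = |369.58 − 357.3130| = C$12.27 per share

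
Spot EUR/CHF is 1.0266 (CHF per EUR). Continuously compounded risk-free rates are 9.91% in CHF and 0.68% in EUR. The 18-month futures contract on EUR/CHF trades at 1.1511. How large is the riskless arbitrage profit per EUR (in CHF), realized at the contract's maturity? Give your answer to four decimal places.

Fair futures: F* = S·e^(carry·T), with carry = (r_CHF − r_EUR) = 0.0991 − 0.0068 = 0.0923
F* = 1.0266 · e^(0.0923 × 18/12) = 1.0266 · e^0.138450 = 1.0266 × 1.148492 = 1.1790
Market 1.1511 < fair 1.1790: forward underpriced → reverse cash-and-carry (short spot, go long the forward).
At maturity, profit = |F_mkt − F*| = |1.1511 − 1.1790| = 0.0279 per EUR (in CHF)

0.0279 per EUR (in CHF)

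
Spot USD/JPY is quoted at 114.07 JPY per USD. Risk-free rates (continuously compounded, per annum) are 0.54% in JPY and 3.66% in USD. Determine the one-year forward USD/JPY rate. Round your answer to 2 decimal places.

110.57

F = S·e^((r_JPY − r_USD)T) = 114.07 · e^((0.0054 − 0.0366) × 12/12)
= 114.07 · e^-0.031200 = 114.07 × 0.969282
F = 110.57 JPY per USD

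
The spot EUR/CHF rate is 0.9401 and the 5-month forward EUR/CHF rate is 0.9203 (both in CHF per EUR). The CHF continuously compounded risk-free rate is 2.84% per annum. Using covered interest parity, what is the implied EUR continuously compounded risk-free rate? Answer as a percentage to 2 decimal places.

7.95%

F = S·e^((r_CHF − r_EUR)T) ⇒ r_EUR = r_CHF − ln(F/S)/T
ln(0.9203/0.9401) = -0.021287; /(5/12) = -0.051089
r_EUR = 0.0284 + 0.051089 = 0.079489
r_EUR = 7.95%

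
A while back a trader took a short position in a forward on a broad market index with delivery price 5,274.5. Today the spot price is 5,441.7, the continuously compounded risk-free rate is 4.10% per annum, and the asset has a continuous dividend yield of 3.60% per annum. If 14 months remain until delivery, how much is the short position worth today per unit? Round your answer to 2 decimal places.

-189.74

Current fair forward for the remaining 14 months: F = S·e^((r − q)·T), (r − q) = 0.0410 − 0.0360 = 0.0050
F = 5441.7 · e^(0.0050 × 14/12) = 5441.7 × 1.00585038 = 5473.5360
Value of long forward = (F − K)·e^(−rT) = (5473.5360 − 5274.5) · e^(−0.0410·14/12)
= 199.0360 × 0.95329266 = 189.74
Short position value = −(long value) = -189.74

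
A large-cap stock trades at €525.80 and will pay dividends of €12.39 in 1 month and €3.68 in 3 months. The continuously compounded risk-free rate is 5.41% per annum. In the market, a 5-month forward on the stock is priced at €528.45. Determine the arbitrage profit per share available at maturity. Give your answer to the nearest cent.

PV(dividends) I = 12.39·e^(−0.0541·1/12) + 3.68·e^(−0.0541·3/12) = 15.9648
Fair forward F* = (S − I)·e^(rT) = (525.80 − 15.9648)·e^0.022542 = 509.8352 × 1.022798 = 521.4584
Market €528.45 > fair 521.4584: forward overpriced → cash-and-carry (borrow at r, buy the stock and collect the dividends, short the forward).
Profit at T = |F_mkt − F*| = |528.45 − 521.4584| = €6.99 per share

€6.99 per share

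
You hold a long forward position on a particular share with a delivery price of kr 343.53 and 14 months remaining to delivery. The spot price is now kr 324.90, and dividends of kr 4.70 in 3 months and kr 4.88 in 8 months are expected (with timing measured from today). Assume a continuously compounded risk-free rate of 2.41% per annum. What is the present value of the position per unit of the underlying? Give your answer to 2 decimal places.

PV(remaining dividends) I = 4.70·e^(−0.0241·3/12) + 4.88·e^(−0.0241·8/12) = 9.4740
Current forward F = (S − I)·e^(rT) = (324.90 − 9.4740)·e^(0.0241·14/12) = 315.4260 × 1.028516 = 324.4207
Value (long) = (F − K)·e^(−rT) = (324.4207 − 343.53) × 0.972275 = -18.5795
Value = -kr 18.58

-kr 18.58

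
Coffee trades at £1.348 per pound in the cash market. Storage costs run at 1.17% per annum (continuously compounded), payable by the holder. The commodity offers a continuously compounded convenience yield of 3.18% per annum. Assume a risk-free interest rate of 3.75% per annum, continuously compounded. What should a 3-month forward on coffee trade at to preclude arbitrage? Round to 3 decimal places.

Net carry = r + u − y = 0.0375 + 0.0117 − 0.0318 = 0.0174
F = S·e^((r+u−y)T) = 1.348 · e^(0.0174 × 3/12) = 1.348 · e^0.004350
= 1.348 × 1.004359 = £1.354 per pound

£1.354 per pound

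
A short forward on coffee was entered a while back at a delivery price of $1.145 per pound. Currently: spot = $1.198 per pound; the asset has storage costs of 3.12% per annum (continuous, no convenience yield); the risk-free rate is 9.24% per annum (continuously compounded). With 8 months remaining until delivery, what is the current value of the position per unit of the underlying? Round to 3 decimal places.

-$0.147 per pound

Current fair forward for the remaining 8 months: F = S·e^((r + u)·T), (r + u) = 0.0924 + 0.0312 = 0.1236
F = 1.198 · e^(0.1236 × 8/12) = 1.198 × 1.085890 = 1.3009
Value of long forward = (F − K)·e^(−rT) = (1.3009 − 1.145) · e^(−0.0924·8/12)
= 0.1559 × 0.940259 = 0.147
Short position value = −(long value) = -$0.147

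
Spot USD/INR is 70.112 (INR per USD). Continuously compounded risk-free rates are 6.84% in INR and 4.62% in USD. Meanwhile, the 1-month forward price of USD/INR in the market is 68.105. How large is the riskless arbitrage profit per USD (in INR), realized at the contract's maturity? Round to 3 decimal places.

Fair forward: F* = S·e^(carry·T), with carry = (r_INR − r_USD) = 0.0684 − 0.0462 = 0.0222
F* = 70.112 · e^(0.0222 × 1/12) = 70.112 · e^0.001850 = 70.112 × 1.001852 = 70.2418
Market 68.105 < fair 70.2418: forward underpriced → reverse cash-and-carry (short spot, go long the forward).
At maturity, profit = |F_mkt − F*| = |68.105 − 70.2418| = 2.137 per USD (in INR)

2.137 per USD (in INR)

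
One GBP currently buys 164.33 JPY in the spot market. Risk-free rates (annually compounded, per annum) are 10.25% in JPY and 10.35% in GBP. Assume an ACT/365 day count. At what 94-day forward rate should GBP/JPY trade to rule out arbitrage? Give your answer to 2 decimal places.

By covered interest parity, F = S · (1+r_JPY)^T / (1+r_GBP)^T
= 164.33 × 1.025449 / 1.025688 = 164.33 × 0.999767
F = 164.29 JPY per GBP

164.29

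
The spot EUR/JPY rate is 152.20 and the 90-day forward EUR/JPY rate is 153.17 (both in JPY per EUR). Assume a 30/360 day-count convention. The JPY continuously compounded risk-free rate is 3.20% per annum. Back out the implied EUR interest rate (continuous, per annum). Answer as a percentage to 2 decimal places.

F = S·e^((r_JPY − r_EUR)T) ⇒ r_EUR = r_JPY − ln(F/S)/T
ln(153.17/152.20) = 0.006353; /(90/360) = 0.025412
r_EUR = 0.0320 − 0.025412 = 0.006588
r_EUR = 0.66%

0.66%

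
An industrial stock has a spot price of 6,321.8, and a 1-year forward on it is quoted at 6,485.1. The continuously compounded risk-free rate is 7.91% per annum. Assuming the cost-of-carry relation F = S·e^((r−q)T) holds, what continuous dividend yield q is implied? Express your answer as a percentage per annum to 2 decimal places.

From F = S·e^((r−q)T): (r − q) = ln(F/S)/T
ln(6485.1/6321.8) = ln(1.025831) = 0.025503
(r − q) = 0.025503 / (1) = 0.025503
q = r − ln(F/S)/T = 0.0791 − 0.025503 = 0.053597
q = 5.36%

5.36%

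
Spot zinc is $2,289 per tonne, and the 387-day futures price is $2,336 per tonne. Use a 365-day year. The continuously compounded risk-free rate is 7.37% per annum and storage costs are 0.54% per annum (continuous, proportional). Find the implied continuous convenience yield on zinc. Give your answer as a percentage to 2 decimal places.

F = S·e^((r+u−y)T) ⇒ (r+u−y) = ln(F/S)/T
ln(2336/2289) = 0.020325; /T ⇒ 0.019170
y = r + u − ln(F/S)/T = 0.0737 + 0.0054 − 0.019170 = 0.059930
y = 5.99%

5.99%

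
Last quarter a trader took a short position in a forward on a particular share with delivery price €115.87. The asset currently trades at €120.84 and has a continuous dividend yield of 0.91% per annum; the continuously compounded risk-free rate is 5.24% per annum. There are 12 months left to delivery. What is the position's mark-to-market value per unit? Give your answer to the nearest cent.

Current fair forward for the remaining 12 months: F = S·e^((r − q)·T), (r − q) = 0.0524 − 0.0091 = 0.0433
F = 120.84 · e^(0.0433 × 12/12) = 120.84 × 1.044251 = 126.1873
Value of long forward = (F − K)·e^(−rT) = (126.1873 − 115.87) · e^(−0.0524·12/12)
= 10.3173 × 0.948949 = 9.79
Short position value = −(long value) = -€9.79

-€9.79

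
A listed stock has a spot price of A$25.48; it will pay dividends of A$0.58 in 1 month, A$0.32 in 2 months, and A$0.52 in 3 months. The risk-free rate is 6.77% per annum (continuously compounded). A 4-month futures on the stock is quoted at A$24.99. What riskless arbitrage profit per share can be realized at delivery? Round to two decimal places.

PV(dividends) I = 0.58·e^(−0.0677·1/12) + 0.32·e^(−0.0677·2/12) + 0.52·e^(−0.0677·3/12) = 1.4044
Fair futures F* = (S − I)·e^(rT) = (25.48 − 1.4044)·e^0.022567 = 24.0756 × 1.022824 = 24.6251
Market A$24.99 > fair 24.6251: forward overpriced → cash-and-carry (borrow at r, buy the stock and collect the dividends, short the forward).
Profit at T = |F_mkt − F*| = |24.99 − 24.6251| = A$0.36 per share

A$0.36 per share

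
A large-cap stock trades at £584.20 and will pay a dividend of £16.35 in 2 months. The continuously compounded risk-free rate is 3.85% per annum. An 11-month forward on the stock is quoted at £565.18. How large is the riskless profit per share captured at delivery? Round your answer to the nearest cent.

PV(dividends) I = 16.35·e^(−0.0385·2/12) = 16.2454
Fair forward F* = (S − I)·e^(rT) = (584.20 − 16.2454)·e^0.035292 = 567.9546 × 1.035922 = 588.3567
Market £565.18 < fair 588.3567: forward underpriced → reverse cash-and-carry (short the stock, invest proceeds at r, pay the dividends, go long the forward).
Profit at T = |F_mkt − F*| = |565.18 − 588.3567| = £23.18 per share

£23.18 per share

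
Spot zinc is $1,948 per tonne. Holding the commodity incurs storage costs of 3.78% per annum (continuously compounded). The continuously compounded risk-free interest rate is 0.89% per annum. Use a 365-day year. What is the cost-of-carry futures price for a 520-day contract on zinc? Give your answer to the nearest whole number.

Net carry = r + u − y = 0.0089 + 0.0378 − 0.0000 = 0.0467
F = S·e^((r+u−y)T) = 1948 · e^(0.0467 × 520/365) = 1948 · e^0.066532
= 1948 × 1.068795 = $2,082 per tonne

$2,082 per tonne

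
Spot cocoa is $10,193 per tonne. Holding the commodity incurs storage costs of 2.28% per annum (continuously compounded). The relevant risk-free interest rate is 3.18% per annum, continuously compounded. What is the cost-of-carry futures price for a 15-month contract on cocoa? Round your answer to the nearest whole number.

$10,913 per tonne

Net carry = r + u − y = 0.0318 + 0.0228 − 0.0000 = 0.0546
F = S·e^((r+u−y)T) = 10193 · e^(0.0546 × 15/12) = 10193 · e^0.068250
= 10193 × 1.070633 = $10,913 per tonne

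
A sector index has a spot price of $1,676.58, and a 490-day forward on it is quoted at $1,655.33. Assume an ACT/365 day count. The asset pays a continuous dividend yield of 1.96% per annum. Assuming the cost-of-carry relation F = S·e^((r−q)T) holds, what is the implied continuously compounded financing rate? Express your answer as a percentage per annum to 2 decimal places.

1.01%

From F = S·e^((r−q)T): (r − q) = ln(F/S)/T
ln(1655.33/1676.58) = ln(0.987325) = -0.012756
(r − q) = -0.012756 / (490/365) = -0.009502
r = ln(F/S)/T + q = -0.009502 + 0.0196 = 0.010098
r = 1.01%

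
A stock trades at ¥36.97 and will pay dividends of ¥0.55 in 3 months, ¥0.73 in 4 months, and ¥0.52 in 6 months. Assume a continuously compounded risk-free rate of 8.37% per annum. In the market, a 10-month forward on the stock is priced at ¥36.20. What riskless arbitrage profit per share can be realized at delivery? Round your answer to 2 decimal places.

PV(dividends) I = 0.55·e^(−0.0837·3/12) + 0.73·e^(−0.0837·4/12) + 0.52·e^(−0.0837·6/12) = 1.7472
Fair forward F* = (S − I)·e^(rT) = (36.97 − 1.7472)·e^0.069750 = 35.2228 × 1.072240 = 37.7673
Market ¥36.20 < fair 37.7673: forward underpriced → reverse cash-and-carry (short the stock, invest proceeds at r, pay the dividends, go long the forward).
Profit at T = |F_mkt − F*| = |36.20 − 37.7673| = ¥1.57 per share

¥1.57 per share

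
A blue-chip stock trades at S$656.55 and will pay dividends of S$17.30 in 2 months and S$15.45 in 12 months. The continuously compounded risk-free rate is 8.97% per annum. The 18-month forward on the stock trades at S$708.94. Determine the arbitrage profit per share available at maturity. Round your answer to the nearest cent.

S$6.51 per share

PV(dividends) I = 17.30·e^(−0.0897·2/12) + 15.45·e^(−0.0897·12/12) = 31.1678
Fair forward F* = (S − I)·e^(rT) = (656.55 − 31.1678)·e^0.134550 = 625.3822 × 1.144022 = 715.4510
Market S$708.94 < fair 715.4510: forward underpriced → reverse cash-and-carry (short the stock, invest proceeds at r, pay the dividends, go long the forward).
Profit at T = |F_mkt − F*| = |708.94 − 715.4510| = S$6.51 per share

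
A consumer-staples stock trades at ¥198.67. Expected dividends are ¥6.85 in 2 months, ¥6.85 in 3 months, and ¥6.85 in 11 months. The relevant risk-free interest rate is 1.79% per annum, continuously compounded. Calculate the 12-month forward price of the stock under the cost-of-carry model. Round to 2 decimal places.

PV(dividends) I = 6.85·e^(−0.0179·2/12) + 6.85·e^(−0.0179·3/12) + 6.85·e^(−0.0179·11/12)
I = 6.8296 + 6.8194 + 6.7385 = 20.3875
F = (S − I)·e^(rT) = (198.67 − 20.3875) · e^(0.0179·12/12)
= 178.2825 · e^0.017900 = 178.2825 × 1.018061 = ¥181.50

¥181.50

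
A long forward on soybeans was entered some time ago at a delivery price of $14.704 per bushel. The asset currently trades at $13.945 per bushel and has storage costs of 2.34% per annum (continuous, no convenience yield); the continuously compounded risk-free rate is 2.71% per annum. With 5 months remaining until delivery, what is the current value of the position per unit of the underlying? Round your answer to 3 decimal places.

Current fair forward for the remaining 5 months: F = S·e^((r + u)·T), (r + u) = 0.0271 + 0.0234 = 0.0505
F = 13.945 · e^(0.0505 × 5/12) = 13.945 × 1.021265 = 14.2415
Value of long forward = (F − K)·e^(−rT) = (14.2415 − 14.704) · e^(−0.0271·5/12)
= -0.4625 × 0.988772 = -0.457

-$0.457 per bushel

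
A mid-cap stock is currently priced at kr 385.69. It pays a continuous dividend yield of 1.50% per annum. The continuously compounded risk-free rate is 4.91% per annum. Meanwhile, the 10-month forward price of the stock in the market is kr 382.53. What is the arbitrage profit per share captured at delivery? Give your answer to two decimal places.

Fair forward: F* = S·e^(carry·T), with carry = (r − q) = 0.0491 − 0.0150 = 0.0341
F* = 385.69 · e^(0.0341 × 10/12) = 385.69 · e^0.028417 = 385.69 × 1.028825 = kr 396.8075
Market kr 382.53 < fair kr 396.8075: forward underpriced → reverse cash-and-carry (short spot, go long the forward).
At maturity, profit = |F_mkt − F*| = |382.53 − 396.8075| = kr 14.28 per share

kr 14.28 per share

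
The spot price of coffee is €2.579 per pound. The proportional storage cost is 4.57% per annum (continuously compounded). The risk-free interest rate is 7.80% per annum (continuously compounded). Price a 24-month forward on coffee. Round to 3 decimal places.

€3.303 per pound

Net carry = r + u − y = 0.0780 + 0.0457 − 0.0000 = 0.1237
F = S·e^((r+u−y)T) = 2.579 · e^(0.1237 × 24/12) = 2.579 · e^0.247400
= 2.579 × 1.280691 = €3.303 per pound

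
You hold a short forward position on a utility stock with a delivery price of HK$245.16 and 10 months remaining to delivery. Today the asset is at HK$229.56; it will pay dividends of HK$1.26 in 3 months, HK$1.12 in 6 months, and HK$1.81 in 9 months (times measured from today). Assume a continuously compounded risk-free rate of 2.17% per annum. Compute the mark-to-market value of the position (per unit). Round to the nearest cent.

PV(remaining dividends) I = 1.26·e^(−0.0217·3/12) + 1.12·e^(−0.0217·6/12) + 1.81·e^(−0.0217·9/12) = 4.1419
Current forward F = (S − I)·e^(rT) = (229.56 − 4.1419)·e^(0.0217·10/12) = 225.4181 × 1.018248 = 229.5315
Value (long) = (F − K)·e^(−rT) = (229.5315 − 245.16) × 0.982079 = -15.3484
Short position value = −(long value) = HK$15.35

HK$15.35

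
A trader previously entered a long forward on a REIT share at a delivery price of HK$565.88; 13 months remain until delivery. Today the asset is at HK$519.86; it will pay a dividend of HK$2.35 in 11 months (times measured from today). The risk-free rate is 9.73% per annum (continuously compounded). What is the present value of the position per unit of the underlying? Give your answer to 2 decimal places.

HK$8.44

PV(remaining dividends) I = 2.35·e^(−0.0973·11/12) = 2.1495
Current forward F = (S − I)·e^(rT) = (519.86 − 2.1495)·e^(0.0973·13/12) = 517.7105 × 1.111164 = 575.2613
Value (long) = (F − K)·e^(−rT) = (575.2613 − 565.88) × 0.899957 = 8.4428
Value = HK$8.44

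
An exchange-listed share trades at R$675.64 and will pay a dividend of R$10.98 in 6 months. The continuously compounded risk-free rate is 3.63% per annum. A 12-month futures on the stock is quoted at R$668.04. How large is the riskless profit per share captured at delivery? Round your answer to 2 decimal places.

PV(dividends) I = 10.98·e^(−0.0363·6/12) = 10.7825
Fair futures F* = (S − I)·e^(rT) = (675.64 − 10.7825)·e^0.036300 = 664.8575 × 1.036967 = 689.4353
Market R$668.04 < fair 689.4353: forward underpriced → reverse cash-and-carry (short the stock, invest proceeds at r, pay the dividends, go long the forward).
Profit at T = |F_mkt − F*| = |668.04 − 689.4353| = R$21.40 per share

R$21.40 per share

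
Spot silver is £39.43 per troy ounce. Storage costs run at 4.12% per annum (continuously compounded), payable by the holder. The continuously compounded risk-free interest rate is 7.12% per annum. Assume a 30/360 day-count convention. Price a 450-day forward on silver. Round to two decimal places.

£45.38 per troy ounce

Net carry = r + u − y = 0.0712 + 0.0412 − 0.0000 = 0.1124
F = S·e^((r+u−y)T) = 39.43 · e^(0.1124 × 450/360) = 39.43 · e^0.140500
= 39.43 × 1.150849 = £45.38 per troy ounce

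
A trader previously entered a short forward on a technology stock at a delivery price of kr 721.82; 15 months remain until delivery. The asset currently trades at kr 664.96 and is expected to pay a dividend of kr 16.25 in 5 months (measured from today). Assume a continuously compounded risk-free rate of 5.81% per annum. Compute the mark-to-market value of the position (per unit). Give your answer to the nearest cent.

kr 22.16

PV(remaining dividends) I = 16.25·e^(−0.0581·5/12) = 15.8613
Current forward F = (S − I)·e^(rT) = (664.96 − 15.8613)·e^(0.0581·15/12) = 649.0987 × 1.075327 = 697.9934
Value (long) = (F − K)·e^(−rT) = (697.9934 − 721.82) × 0.929949 = -22.1575
Short position value = −(long value) = kr 22.16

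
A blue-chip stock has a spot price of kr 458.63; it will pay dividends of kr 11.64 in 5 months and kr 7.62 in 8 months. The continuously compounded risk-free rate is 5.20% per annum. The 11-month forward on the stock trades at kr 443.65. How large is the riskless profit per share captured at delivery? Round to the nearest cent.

kr 17.70 per share

PV(dividends) I = 11.64·e^(−0.0520·5/12) + 7.62·e^(−0.0520·8/12) = 18.7509
Fair forward F* = (S − I)·e^(rT) = (458.63 − 18.7509)·e^0.047667 = 439.8791 × 1.048821 = 461.3544
Market kr 443.65 < fair 461.3544: forward underpriced → reverse cash-and-carry (short the stock, invest proceeds at r, pay the dividends, go long the forward).
Profit at T = |F_mkt − F*| = |443.65 − 461.3544| = kr 17.70 per share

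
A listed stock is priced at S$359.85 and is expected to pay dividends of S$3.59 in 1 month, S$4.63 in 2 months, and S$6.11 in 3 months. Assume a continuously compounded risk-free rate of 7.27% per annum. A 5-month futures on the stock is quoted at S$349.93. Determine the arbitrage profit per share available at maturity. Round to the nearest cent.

S$6.41 per share

PV(dividends) I = 3.59·e^(−0.0727·1/12) + 4.63·e^(−0.0727·2/12) + 6.11·e^(−0.0727·3/12) = 14.1425
Fair futures F* = (S − I)·e^(rT) = (359.85 − 14.1425)·e^0.030292 = 345.7075 × 1.030755 = 356.3397
Market S$349.93 < fair 356.3397: forward underpriced → reverse cash-and-carry (short the stock, invest proceeds at r, pay the dividends, go long the forward).
Profit at T = |F_mkt − F*| = |349.93 − 356.3397| = S$6.41 per share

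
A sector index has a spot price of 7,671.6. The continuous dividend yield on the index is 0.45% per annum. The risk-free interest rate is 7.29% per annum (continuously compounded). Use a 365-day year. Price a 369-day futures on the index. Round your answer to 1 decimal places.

8,220.9

F = S·e^((r − q)T) = 7671.6 · e^((0.0729 − 0.0045) × 369/365)
= 7671.6 · e^0.069150 = 7671.6 × 1.071597
F = 8,220.9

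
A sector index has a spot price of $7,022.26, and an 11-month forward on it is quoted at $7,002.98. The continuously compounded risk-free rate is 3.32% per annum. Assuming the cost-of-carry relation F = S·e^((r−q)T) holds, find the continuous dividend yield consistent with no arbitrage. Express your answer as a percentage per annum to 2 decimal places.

3.62%

From F = S·e^((r−q)T): (r − q) = ln(F/S)/T
ln(7002.98/7022.26) = ln(0.997254) = -0.002750
(r − q) = -0.002750 / (11/12) = -0.003000
q = r − ln(F/S)/T = 0.0332 + 0.003000 = 0.036200
q = 3.62%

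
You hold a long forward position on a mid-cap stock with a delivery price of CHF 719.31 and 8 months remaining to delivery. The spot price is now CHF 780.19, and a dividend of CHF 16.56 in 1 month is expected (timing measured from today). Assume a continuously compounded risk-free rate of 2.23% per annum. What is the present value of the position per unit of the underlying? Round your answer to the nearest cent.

PV(remaining dividends) I = 16.56·e^(−0.0223·1/12) = 16.5293
Current forward F = (S − I)·e^(rT) = (780.19 − 16.5293)·e^(0.0223·8/12) = 763.6607 × 1.014978 = 775.0988
Value (long) = (F − K)·e^(−rT) = (775.0988 − 719.31) × 0.985243 = 54.9655
Value = CHF 54.97

CHF 54.97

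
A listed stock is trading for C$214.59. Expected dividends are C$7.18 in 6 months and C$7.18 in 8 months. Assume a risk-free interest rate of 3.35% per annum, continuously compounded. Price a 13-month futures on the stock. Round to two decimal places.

PV(dividends) I = 7.18·e^(−0.0335·6/12) + 7.18·e^(−0.0335·8/12)
I = 7.0607 + 7.0214 = 14.0821
F = (S − I)·e^(rT) = (214.59 − 14.0821) · e^(0.0335·13/12)
= 200.5079 · e^0.036292 = 200.5079 × 1.036959 = C$207.92

C$207.92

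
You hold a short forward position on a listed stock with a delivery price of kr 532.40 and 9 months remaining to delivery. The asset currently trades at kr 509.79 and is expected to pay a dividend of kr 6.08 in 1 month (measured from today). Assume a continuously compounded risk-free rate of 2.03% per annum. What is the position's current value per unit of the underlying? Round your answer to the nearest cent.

kr 20.64

PV(remaining dividends) I = 6.08·e^(−0.0203·1/12) = 6.0697
Current forward F = (S − I)·e^(rT) = (509.79 − 6.0697)·e^(0.0203·9/12) = 503.7203 × 1.015341 = 511.4479
Value (long) = (F − K)·e^(−rT) = (511.4479 − 532.40) × 0.984890 = -20.6355
Short position value = −(long value) = kr 20.64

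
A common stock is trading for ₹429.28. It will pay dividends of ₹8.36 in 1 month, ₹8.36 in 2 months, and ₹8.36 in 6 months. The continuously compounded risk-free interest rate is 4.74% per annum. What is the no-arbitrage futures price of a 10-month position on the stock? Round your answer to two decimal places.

₹420.79

PV(dividends) I = 8.36·e^(−0.0474·1/12) + 8.36·e^(−0.0474·2/12) + 8.36·e^(−0.0474·6/12)
I = 8.3270 + 8.2942 + 8.1642 = 24.7854
F = (S − I)·e^(rT) = (429.28 − 24.7854) · e^(0.0474·10/12)
= 404.4946 · e^0.039500 = 404.4946 × 1.040290 = ₹420.79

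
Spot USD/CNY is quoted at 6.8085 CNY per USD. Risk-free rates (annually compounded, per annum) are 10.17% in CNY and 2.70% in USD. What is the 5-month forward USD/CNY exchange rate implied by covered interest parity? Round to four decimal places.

By covered interest parity, F = S · (1+r_CNY)^T / (1+r_USD)^T
= 6.8085 × 1.041181 / 1.011163 = 6.8085 × 1.029687
F = 7.0106 CNY per USD

7.0106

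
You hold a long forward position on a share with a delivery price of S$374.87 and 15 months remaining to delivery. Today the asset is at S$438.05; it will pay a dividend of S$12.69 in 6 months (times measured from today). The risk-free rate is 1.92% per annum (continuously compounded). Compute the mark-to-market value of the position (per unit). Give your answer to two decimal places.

PV(remaining dividends) I = 12.69·e^(−0.0192·6/12) = 12.5688
Current forward F = (S − I)·e^(rT) = (438.05 − 12.5688)·e^(0.0192·15/12) = 425.4812 × 1.024290 = 435.8161
Value (long) = (F − K)·e^(−rT) = (435.8161 − 374.87) × 0.976286 = 59.5008
Value = S$59.50

S$59.50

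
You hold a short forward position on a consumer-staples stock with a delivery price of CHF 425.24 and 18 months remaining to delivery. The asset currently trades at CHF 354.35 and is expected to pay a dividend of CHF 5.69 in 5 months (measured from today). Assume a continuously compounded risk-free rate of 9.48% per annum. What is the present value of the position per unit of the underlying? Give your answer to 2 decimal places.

CHF 19.99

PV(remaining dividends) I = 5.69·e^(−0.0948·5/12) = 5.4696
Current forward F = (S − I)·e^(rT) = (354.35 − 5.4696)·e^(0.0948·18/12) = 348.8804 × 1.152807 = 402.1918
Value (long) = (F − K)·e^(−rT) = (402.1918 − 425.24) × 0.867448 = -19.9931
Short position value = −(long value) = CHF 19.99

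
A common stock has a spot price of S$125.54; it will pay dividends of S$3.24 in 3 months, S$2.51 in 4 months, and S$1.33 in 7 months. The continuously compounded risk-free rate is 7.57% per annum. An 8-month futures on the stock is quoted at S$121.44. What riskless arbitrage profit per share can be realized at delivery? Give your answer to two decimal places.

PV(dividends) I = 3.24·e^(−0.0757·3/12) + 2.51·e^(−0.0757·4/12) + 1.33·e^(−0.0757·7/12) = 6.8993
Fair futures F* = (S − I)·e^(rT) = (125.54 − 6.8993)·e^0.050467 = 118.6407 × 1.051762 = 124.7818
Market S$121.44 < fair 124.7818: forward underpriced → reverse cash-and-carry (short the stock, invest proceeds at r, pay the dividends, go long the forward).
Profit at T = |F_mkt − F*| = |121.44 − 124.7818| = S$3.34 per share

S$3.34 per share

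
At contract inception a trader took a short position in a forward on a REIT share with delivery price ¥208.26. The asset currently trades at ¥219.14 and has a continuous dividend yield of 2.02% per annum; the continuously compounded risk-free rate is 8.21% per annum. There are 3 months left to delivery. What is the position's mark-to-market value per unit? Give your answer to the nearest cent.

Current fair forward for the remaining 3 months: F = S·e^((r − q)·T), (r − q) = 0.0821 − 0.0202 = 0.0619
F = 219.14 · e^(0.0619 × 3/12) = 219.14 × 1.015595 = 222.5575
Value of long forward = (F − K)·e^(−rT) = (222.5575 − 208.26) · e^(−0.0821·3/12)
= 14.2975 × 0.979684 = 14.01
Short position value = −(long value) = -¥14.01

-¥14.01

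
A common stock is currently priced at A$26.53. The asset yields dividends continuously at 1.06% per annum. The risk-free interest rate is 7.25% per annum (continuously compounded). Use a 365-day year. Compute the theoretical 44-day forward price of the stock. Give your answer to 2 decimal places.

A$26.73

F = S·e^((r − q)T) = 26.53 · e^((0.0725 − 0.0106) × 44/365)
= 26.53 · e^0.007462 = 26.53 × 1.007490
F = A$26.73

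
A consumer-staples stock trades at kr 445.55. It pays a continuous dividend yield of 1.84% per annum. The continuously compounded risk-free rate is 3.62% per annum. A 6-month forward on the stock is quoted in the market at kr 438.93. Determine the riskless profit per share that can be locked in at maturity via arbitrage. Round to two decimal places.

Fair forward: F* = S·e^(carry·T), with carry = (r − q) = 0.0362 − 0.0184 = 0.0178
F* = 445.55 · e^(0.0178 × 6/12) = 445.55 · e^0.008900 = 445.55 × 1.008940 = kr 449.5332
Market kr 438.93 < fair kr 449.5332: forward underpriced → reverse cash-and-carry (short spot, go long the forward).
At maturity, profit = |F_mkt − F*| = |438.93 − 449.5332| = kr 10.60 per share

kr 10.60 per share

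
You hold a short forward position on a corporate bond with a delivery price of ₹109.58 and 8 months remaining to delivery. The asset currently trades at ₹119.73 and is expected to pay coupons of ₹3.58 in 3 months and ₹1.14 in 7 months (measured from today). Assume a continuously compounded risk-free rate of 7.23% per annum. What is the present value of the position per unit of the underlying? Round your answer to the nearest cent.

-₹10.70

PV(remaining coupons) I = 3.58·e^(−0.0723·3/12) + 1.14·e^(−0.0723·7/12) = 4.6088
Current forward F = (S − I)·e^(rT) = (119.73 − 4.6088)·e^(0.0723·8/12) = 115.1212 × 1.049381 = 120.8060
Value (long) = (F − K)·e^(−rT) = (120.8060 − 109.58) × 0.952943 = 10.6977
Short position value = −(long value) = -₹10.70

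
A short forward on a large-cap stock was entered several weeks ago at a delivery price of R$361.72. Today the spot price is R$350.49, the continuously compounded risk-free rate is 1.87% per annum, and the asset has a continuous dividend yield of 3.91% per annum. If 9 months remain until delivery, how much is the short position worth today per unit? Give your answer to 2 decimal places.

Current fair forward for the remaining 9 months: F = S·e^((r − q)·T), (r − q) = 0.0187 − 0.0391 = -0.0204
F = 350.49 · e^(-0.0204 × 9/12) = 350.49 × 0.984816 = 345.1682
Value of long forward = (F − K)·e^(−rT) = (345.1682 − 361.72) · e^(−0.0187·9/12)
= -16.5518 × 0.986073 = -16.32
Short position value = −(long value) = R$16.32

R$16.32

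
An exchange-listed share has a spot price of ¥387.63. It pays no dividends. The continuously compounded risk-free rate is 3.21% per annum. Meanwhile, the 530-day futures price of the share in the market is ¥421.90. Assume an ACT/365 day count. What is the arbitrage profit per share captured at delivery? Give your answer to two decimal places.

Fair futures: F* = S·e^(carry·T), with carry = r = 0.0321
F* = 387.63 · e^(0.0321 × 530/365) = 387.63 · e^0.046611 = 387.63 × 1.047714 = ¥406.1254
Market ¥421.90 > fair ¥406.1254: forward overpriced → cash-and-carry (buy spot, short the forward).
At maturity, profit = |F_mkt − F*| = |421.90 − 406.1254| = ¥15.77 per share

¥15.77 per share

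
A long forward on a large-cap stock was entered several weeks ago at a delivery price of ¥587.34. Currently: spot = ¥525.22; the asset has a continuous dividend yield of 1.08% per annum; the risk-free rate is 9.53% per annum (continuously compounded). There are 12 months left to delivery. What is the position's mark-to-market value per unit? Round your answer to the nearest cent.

Current fair forward for the remaining 12 months: F = S·e^((r − q)·T), (r − q) = 0.0953 − 0.0108 = 0.0845
F = 525.22 · e^(0.0845 × 12/12) = 525.22 × 1.088173 = 571.5302
Value of long forward = (F − K)·e^(−rT) = (571.5302 − 587.34) · e^(−0.0953·12/12)
= -15.8098 × 0.909100 = -14.37

-¥14.37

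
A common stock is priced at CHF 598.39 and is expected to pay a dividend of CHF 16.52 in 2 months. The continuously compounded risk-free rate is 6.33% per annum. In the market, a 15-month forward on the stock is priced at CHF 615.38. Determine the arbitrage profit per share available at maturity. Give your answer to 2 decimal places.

PV(dividends) I = 16.52·e^(−0.0633·2/12) = 16.3466
Fair forward F* = (S − I)·e^(rT) = (598.39 − 16.3466)·e^0.079125 = 582.0434 × 1.082340 = 629.9689
Market CHF 615.38 < fair 629.9689: forward underpriced → reverse cash-and-carry (short the stock, invest proceeds at r, pay the dividends, go long the forward).
Profit at T = |F_mkt − F*| = |615.38 − 629.9689| = CHF 14.59 per share

CHF 14.59 per share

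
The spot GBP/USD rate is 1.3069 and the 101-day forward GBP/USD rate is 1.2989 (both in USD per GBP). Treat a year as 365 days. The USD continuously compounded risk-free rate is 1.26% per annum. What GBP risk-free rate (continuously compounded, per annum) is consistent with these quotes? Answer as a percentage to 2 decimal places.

F = S·e^((r_USD − r_GBP)T) ⇒ r_GBP = r_USD − ln(F/S)/T
ln(1.2989/1.3069) = -0.006140; /(101/365) = -0.022189
r_GBP = 0.0126 + 0.022189 = 0.034789
r_GBP = 3.48%

3.48%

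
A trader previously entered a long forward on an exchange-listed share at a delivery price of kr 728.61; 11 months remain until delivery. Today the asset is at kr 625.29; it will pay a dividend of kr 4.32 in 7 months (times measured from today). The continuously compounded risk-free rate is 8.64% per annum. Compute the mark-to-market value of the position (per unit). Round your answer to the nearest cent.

-kr 51.95

PV(remaining dividends) I = 4.32·e^(−0.0864·7/12) = 4.1077
Current forward F = (S − I)·e^(rT) = (625.29 − 4.1077)·e^(0.0864·11/12) = 621.1823 × 1.082421 = 672.3808
Value (long) = (F − K)·e^(−rT) = (672.3808 − 728.61) × 0.923855 = -51.9476
Value = -kr 51.95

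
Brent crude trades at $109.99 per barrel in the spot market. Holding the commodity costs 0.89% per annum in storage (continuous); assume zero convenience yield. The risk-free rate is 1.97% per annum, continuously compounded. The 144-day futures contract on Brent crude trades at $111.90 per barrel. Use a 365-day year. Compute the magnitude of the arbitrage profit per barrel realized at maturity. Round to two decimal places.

$0.66 per barrel

Fair futures: F* = S·e^(carry·T), with carry = (r + u) = 0.0197 + 0.0089 = 0.0286
F* = 109.99 · e^(0.0286 × 144/365) = 109.99 · e^0.011283 = 109.99 × 1.011347 = $111.2381
Market $111.90 > fair $111.2381: forward overpriced → cash-and-carry (buy spot, short the forward).
At maturity, profit = |F_mkt − F*| = |111.90 − 111.2381| = $0.66 per barrel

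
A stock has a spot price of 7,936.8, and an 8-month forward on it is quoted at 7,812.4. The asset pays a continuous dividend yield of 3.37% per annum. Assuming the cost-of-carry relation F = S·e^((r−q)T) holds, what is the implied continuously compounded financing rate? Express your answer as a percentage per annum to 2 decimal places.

From F = S·e^((r−q)T): (r − q) = ln(F/S)/T
ln(7812.4/7936.8) = ln(0.984326) = -0.015798
(r − q) = -0.015798 / (8/12) = -0.023697
r = ln(F/S)/T + q = -0.023697 + 0.0337 = 0.010003
r = 1.00%

1.00%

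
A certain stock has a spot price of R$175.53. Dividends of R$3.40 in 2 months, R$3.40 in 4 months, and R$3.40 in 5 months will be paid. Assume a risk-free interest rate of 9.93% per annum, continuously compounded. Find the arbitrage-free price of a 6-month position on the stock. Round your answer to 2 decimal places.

R$174.07

PV(dividends) I = 3.40·e^(−0.0993·2/12) + 3.40·e^(−0.0993·4/12) + 3.40·e^(−0.0993·5/12)
I = 3.3442 + 3.2893 + 3.2622 = 9.8957
F = (S − I)·e^(rT) = (175.53 − 9.8957) · e^(0.0993·6/12)
= 165.6343 · e^0.049650 = 165.6343 × 1.050903 = R$174.07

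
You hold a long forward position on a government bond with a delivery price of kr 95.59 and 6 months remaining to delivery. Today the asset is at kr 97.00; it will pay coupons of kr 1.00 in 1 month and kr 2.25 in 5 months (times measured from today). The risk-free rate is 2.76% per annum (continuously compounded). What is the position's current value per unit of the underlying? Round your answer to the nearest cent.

PV(remaining coupons) I = 1.00·e^(−0.0276·1/12) + 2.25·e^(−0.0276·5/12) = 3.2220
Current forward F = (S − I)·e^(rT) = (97.00 − 3.2220)·e^(0.0276·6/12) = 93.7780 × 1.013896 = 95.0811
Value (long) = (F − K)·e^(−rT) = (95.0811 − 95.59) × 0.986295 = -0.5019
Value = -kr 0.50

-kr 0.50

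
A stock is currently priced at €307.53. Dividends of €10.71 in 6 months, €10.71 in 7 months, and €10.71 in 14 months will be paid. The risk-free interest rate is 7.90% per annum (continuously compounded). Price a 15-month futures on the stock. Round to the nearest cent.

PV(dividends) I = 10.71·e^(−0.0790·6/12) + 10.71·e^(−0.0790·7/12) + 10.71·e^(−0.0790·14/12)
I = 10.2952 + 10.2276 + 9.7670 = 30.2898
F = (S − I)·e^(rT) = (307.53 − 30.2898) · e^(0.0790·15/12)
= 277.2402 · e^0.098750 = 277.2402 × 1.103790 = €306.01

€306.01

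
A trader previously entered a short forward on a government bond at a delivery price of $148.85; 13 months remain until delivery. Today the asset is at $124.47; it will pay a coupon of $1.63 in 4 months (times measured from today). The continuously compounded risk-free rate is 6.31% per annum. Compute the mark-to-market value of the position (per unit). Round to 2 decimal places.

$16.14

PV(remaining coupons) I = 1.63·e^(−0.0631·4/12) = 1.5961
Current forward F = (S − I)·e^(rT) = (124.47 − 1.5961)·e^(0.0631·13/12) = 122.8739 × 1.070749 = 131.5671
Value (long) = (F − K)·e^(−rT) = (131.5671 − 148.85) × 0.933926 = -16.1409
Short position value = −(long value) = $16.14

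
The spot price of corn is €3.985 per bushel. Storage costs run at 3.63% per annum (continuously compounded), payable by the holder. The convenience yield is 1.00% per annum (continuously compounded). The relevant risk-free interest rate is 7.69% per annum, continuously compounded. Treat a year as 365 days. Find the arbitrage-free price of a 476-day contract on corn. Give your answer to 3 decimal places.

Net carry = r + u − y = 0.0769 + 0.0363 − 0.0100 = 0.1032
F = S·e^((r+u−y)T) = 3.985 · e^(0.1032 × 476/365) = 3.985 · e^0.134584
= 3.985 × 1.144061 = €4.559 per bushel

€4.559 per bushel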